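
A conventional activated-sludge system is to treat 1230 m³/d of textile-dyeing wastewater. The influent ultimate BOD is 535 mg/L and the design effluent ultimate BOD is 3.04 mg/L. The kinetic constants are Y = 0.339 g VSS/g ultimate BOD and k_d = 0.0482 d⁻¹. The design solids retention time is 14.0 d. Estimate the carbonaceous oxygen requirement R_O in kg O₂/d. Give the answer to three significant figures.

Observed yield with endogenous decay: Y_obs = Y / (1 + k_d·θ_c) = 0.339 / (1 + 0.0482 × 14.0) = 0.339 / 1.675 = 0.2024 g VSS/g ultimate BOD.
Mass of ultimate BOD removed per day: Q(S₀ − S) = 1230 × 532.0 g/m³ = 654.3 kg/d.
Biomass synthesised: P_X = Y_obs × 654.3 = 132.4 kg VSS/d.
Carbonaceous O₂ demand = substrate oxidised − cell-mass equivalent = 654.3 − 1.42 × 132.4 = 466.2 kg O₂/d.

R_O ≈ 466 kg O₂/d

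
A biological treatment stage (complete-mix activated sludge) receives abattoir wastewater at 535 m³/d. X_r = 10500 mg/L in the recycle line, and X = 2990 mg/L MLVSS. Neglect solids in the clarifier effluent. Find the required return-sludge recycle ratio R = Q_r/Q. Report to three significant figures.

R = Q_r/Q = X/(X_r − X) = 2990 / (10500 − 2990) = 0.3981.

R ≈ 0.398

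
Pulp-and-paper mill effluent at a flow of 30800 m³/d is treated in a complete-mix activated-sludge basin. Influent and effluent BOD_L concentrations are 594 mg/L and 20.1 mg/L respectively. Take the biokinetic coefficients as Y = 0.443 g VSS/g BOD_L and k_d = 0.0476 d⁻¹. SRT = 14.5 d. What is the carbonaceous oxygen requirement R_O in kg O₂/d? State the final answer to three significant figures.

Observed yield with endogenous decay: Y_obs = Y / (1 + k_d·θ_c) = 0.443 / (1 + 0.0476 × 14.5) = 0.443 / 1.690 = 0.2621 g VSS/g BOD_L.
ΔS = 594 − 20.1 = 573.9 mg/L, so the substrate removal rate is 30800 × 573.9/1000 = 17676 kg BOD_L/d.
Net sludge production P_X = 0.2621 × 17676 = 4633 kg VSS/d.
R_O = Q·ΔS − 1.42 P_X = 17676 − 6579 = 11097 kg O₂/d.

R_O ≈ 11100 kg O₂/d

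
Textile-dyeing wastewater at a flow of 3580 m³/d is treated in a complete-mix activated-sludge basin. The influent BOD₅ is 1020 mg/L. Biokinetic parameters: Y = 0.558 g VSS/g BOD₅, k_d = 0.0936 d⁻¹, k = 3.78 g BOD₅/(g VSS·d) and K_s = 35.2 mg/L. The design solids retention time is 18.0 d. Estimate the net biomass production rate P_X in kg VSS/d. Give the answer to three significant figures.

P_X ≈ 757 kg VSS/d

From the Monod/SRT balance for a CMAS, S = K_s·(1+k_d θ_c)/[θ_c·(Y k − k_d) − 1] = 35.2 × (1 + 0.0936 × 18.0) / [18.0 × (0.558 × 3.78 − 0.0936) − 1] = 94.50 / 35.28 = 2.679 mg/L.
Observed yield with endogenous decay: Y_obs = Y / (1 + k_d·θ_c) = 0.558 / (1 + 0.0936 × 18.0) = 0.558 / 2.685 = 0.2078 g VSS/g BOD₅.
Q·(S₀ − S) = 3580 × (1020 − 2.68) × 10⁻³ = 3642 kg/d removed.
Net biomass production P_X = Y_obs × Q·(S₀ − S) = 0.2078 × 3642 = 756.9 kg VSS/d.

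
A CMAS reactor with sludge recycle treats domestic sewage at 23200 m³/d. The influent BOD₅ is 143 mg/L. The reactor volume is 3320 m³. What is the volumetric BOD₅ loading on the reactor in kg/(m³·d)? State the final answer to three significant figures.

Volumetric loading L_v = Q·S₀ / V = 23200 × 143 g/m³ / 3320 m³ = 999.3 g/(m³·d) = 0.9993 kg BOD₅/(m³·d).

L_v ≈ 0.999 kg BOD₅/(m³·d)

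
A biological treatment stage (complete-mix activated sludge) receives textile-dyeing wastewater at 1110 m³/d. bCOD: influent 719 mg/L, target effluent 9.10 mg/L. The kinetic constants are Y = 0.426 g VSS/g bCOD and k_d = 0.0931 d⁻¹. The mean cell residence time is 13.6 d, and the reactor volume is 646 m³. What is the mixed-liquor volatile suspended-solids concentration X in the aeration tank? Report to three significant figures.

X ≈ 3120 mg/L

Solving the biomass balance for X: X = Y Q (S₀−S) θ_c / [V (1+k_d θ_c)] = 0.426 × 1110 × (719 − 9.10) × 13.6 / [646 × (1 + 0.0931 × 13.6)] = 3118 mg/L.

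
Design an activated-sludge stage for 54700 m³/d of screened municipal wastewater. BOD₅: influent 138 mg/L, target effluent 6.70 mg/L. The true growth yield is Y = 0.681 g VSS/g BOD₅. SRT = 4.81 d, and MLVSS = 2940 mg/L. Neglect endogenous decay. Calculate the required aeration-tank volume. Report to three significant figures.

Biomass mass balance (decay neglected): V·X = Y·Q·(S₀ − S)·θ_c, so V = 0.681 × 54700 × (138 − 6.70) × 4.81 / 2940 = 8002 m³.

V ≈ 8000 m³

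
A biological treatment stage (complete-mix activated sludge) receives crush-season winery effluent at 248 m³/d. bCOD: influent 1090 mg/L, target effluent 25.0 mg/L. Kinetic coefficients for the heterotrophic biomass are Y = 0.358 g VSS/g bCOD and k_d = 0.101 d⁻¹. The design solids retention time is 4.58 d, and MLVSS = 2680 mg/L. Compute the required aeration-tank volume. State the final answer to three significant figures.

V ≈ 110 m³

From the SRT design equation V = Y Q (S₀−S) θ_c / [X (1 + k_d θ_c)] = 0.358 × 248 × (1090 − 25.0) × 4.58 / [2680 × (1 + 0.101 × 4.58)] = 4.33×10^5 / 3920 = 110.5 m³.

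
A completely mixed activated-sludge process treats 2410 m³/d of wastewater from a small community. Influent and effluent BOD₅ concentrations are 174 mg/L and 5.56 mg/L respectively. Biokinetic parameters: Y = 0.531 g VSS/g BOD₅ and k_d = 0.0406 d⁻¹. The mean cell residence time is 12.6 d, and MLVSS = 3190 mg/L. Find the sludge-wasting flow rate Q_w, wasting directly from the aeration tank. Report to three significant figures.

Q_w ≈ 44.7 m³/d

From the SRT design equation V = Y Q (S₀−S) θ_c / [X (1 + k_d θ_c)] = 0.531 × 2410 × (174 − 5.56) × 12.6 / [3190 × (1 + 0.0406 × 12.6)] = 2.72×10^6 / 4822 = 563.3 m³.
For wasting at MLVSS concentration, Q_w = V/θ_c = 563.3/12.6 = 44.70 m³/d.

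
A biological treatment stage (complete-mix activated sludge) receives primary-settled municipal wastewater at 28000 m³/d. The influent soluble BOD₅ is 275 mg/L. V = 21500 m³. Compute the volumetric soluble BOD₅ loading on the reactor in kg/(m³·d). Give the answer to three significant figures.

L_v ≈ 0.358 kg soluble BOD₅/(m³·d)

L_v = Q S₀ / V = 28000 × 275 × 10⁻³ / 21500 = 0.3581 kg/(m³·d).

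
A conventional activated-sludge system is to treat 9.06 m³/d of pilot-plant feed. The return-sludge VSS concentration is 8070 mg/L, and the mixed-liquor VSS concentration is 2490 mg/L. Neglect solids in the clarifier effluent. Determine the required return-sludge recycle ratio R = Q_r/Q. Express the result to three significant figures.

R ≈ 0.446

Solids balance on the clarifier gives (1+R)X = R·X_r, so R = X/(X_r − X) = 2490 / (8070 − 2490) = 0.4462.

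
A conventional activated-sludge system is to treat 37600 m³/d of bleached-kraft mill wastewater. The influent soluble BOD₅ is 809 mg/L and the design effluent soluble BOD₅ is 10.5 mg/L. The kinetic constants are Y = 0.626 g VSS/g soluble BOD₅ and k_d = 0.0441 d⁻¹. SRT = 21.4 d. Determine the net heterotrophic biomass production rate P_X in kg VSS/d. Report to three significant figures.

P_X ≈ 9670 kg VSS/d

Correct the yield for decay: Y_obs = Y/(1 + k_d θ_c) = 0.626 / (1 + 0.0441 × 21.4) = 0.626 / 1.944 = 0.3221.
Mass of soluble BOD₅ removed per day: Q(S₀ − S) = 37600 × 798.5 g/m³ = 30024 kg/d.
P_X = Y_obs · Q(S₀ − S) = 0.3221 × 30024 = 9669 kg VSS/d.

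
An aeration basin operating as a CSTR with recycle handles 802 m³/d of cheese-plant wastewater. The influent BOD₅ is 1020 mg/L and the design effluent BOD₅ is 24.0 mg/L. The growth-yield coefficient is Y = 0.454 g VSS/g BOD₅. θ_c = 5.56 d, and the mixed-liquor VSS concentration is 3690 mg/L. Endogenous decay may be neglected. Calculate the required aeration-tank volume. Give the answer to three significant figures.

V·X = Y·Q·ΔS·θ_c gives V = 0.454 × 802 × (1020 − 24.0) × 5.56 / 3690 = 546.4 m³.

V ≈ 546 m³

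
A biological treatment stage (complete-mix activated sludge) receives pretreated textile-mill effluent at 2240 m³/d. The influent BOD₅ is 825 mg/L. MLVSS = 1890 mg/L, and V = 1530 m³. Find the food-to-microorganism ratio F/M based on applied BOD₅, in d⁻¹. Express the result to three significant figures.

F/M ≈ 0.639 d⁻¹

F/M = Q·S₀ / (V·X) = 2240 × 825 / (1530 × 1890) = 0.6391 g BOD₅·(g VSS·d)⁻¹.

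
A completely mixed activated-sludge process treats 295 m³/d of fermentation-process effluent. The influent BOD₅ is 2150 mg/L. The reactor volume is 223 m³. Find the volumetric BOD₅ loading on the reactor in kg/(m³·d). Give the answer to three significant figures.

L_v ≈ 2.84 kg BOD₅/(m³·d)

Applied BOD₅ load per unit volume = Q·S₀/V = (295 × 2150/1000)/223.0 = 2.844 kg BOD₅·m⁻³·d⁻¹.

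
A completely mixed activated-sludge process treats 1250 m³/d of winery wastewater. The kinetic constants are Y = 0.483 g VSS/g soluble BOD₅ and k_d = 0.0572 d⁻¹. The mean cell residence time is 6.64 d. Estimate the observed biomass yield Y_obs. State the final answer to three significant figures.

Y_obs ≈ 0.350 g VSS/g soluble BOD₅

Y_obs = Y / (1 + k_d θ_c) = 0.483 / (1 + 0.0572 × 6.64) = 0.483 / 1.380 = 0.3500.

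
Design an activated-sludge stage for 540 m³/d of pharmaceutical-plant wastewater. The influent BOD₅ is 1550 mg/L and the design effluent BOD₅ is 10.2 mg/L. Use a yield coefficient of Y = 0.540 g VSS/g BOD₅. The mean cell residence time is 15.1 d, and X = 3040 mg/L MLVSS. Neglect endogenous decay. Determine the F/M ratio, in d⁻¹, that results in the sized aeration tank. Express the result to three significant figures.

F/M ≈ 0.123 d⁻¹

Biomass mass balance (decay neglected): V·X = Y·Q·(S₀ − S)·θ_c, so V = 0.540 × 540 × (1550 − 10.2) × 15.1 / 3040 = 2230 m³.
F/M = Q·S₀ / (V·X) = 540 × 1550 / (2230 × 3040) = 0.1235 g BOD₅·(g VSS·d)⁻¹.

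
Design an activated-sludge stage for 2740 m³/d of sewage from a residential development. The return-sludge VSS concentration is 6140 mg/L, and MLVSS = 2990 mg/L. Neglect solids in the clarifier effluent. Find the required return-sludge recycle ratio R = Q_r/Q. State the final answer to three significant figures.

R ≈ 0.949

R = Q_r/Q = X/(X_r − X) = 2990 / (6140 − 2990) = 0.9492.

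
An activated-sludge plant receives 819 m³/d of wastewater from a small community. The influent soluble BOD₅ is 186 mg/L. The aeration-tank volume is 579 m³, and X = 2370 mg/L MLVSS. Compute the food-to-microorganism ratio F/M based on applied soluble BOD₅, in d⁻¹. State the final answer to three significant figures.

F/M = Q·S₀ / (V·X) = 819 × 186 / (579.0 × 2370) = 0.1110 g soluble BOD₅·(g VSS·d)⁻¹.

F/M ≈ 0.111 d⁻¹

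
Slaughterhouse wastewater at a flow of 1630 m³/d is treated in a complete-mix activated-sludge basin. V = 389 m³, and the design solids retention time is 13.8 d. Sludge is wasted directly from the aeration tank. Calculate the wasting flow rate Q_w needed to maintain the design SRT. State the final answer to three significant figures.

Q_w ≈ 28.2 m³/d

With mixed-liquor wasting, θ_c = V/Q_w, so Q_w = V/θ_c = 389.0/13.8 = 28.19 m³/d.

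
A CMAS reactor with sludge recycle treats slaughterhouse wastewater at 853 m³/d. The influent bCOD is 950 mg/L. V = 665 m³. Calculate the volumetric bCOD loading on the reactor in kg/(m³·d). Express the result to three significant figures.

Volumetric loading L_v = Q·S₀ / V = 853 × 950 g/m³ / 665.0 m³ = 1219 g/(m³·d) = 1.219 kg bCOD/(m³·d).

L_v ≈ 1.22 kg bCOD/(m³·d)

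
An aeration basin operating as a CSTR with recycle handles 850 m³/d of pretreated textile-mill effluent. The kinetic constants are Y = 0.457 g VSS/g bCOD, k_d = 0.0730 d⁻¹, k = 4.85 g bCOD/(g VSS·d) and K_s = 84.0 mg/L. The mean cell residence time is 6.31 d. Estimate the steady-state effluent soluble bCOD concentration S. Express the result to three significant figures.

Effluent substrate depends only on kinetics and SRT: S = K_s(1 + k_d θ_c) / [θ_c(Yk − k_d) − 1] = 84.0 × (1 + 0.0730 × 6.31) / [6.31 × (0.457 × 4.85 − 0.0730) − 1] = 122.7 / 12.53 = 9.796 mg/L.

S ≈ 9.80 mg/L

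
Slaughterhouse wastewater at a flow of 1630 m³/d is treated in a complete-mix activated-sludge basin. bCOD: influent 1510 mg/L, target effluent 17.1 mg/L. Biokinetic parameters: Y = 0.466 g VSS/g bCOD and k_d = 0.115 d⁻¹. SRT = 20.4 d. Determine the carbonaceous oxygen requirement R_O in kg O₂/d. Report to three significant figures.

Correct the yield for decay: Y_obs = Y/(1 + k_d θ_c) = 0.466 / (1 + 0.115 × 20.4) = 0.466 / 3.346 = 0.1393.
Mass of bCOD removed per day: Q(S₀ − S) = 1630 × 1493 g/m³ = 2433 kg/d.
Biomass synthesised: P_X = Y_obs × 2433 = 338.9 kg VSS/d.
Carbonaceous O₂ demand = substrate oxidised − cell-mass equivalent = 2433 − 1.42 × 338.9 = 1952 kg O₂/d.

R_O ≈ 1950 kg O₂/d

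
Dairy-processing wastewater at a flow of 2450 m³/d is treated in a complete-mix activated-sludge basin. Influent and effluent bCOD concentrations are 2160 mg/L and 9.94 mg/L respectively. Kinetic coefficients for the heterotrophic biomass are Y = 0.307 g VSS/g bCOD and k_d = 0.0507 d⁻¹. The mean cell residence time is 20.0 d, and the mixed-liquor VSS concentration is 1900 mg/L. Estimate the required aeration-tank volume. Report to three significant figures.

Steady-state biomass mass balance: V·X·(1 + k_d·θ_c) = Y·Q·(S₀ − S)·θ_c, so V = 0.307 × 2450 × (2160 − 9.94) × 20.0 / [1900 × (1 + 0.0507 × 20.0)] = 3.23×10^7 / 3827 = 8452 m³.

V ≈ 8450 m³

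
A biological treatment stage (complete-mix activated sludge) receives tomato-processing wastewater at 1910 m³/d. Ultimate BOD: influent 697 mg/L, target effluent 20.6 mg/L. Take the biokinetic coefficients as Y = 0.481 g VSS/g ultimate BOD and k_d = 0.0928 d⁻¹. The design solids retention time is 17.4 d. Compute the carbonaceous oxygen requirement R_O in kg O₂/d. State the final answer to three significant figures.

R_O ≈ 954 kg O₂/d

Observed yield with endogenous decay: Y_obs = Y / (1 + k_d·θ_c) = 0.481 / (1 + 0.0928 × 17.4) = 0.481 / 2.615 = 0.1840 g VSS/g ultimate BOD.
Mass of ultimate BOD removed per day: Q(S₀ − S) = 1910 × 676.4 g/m³ = 1292 kg/d.
Biomass synthesised: P_X = Y_obs × 1292 = 237.7 kg VSS/d.
Carbonaceous O₂ demand = substrate oxidised − cell-mass equivalent = 1292 − 1.42 × 237.7 = 954.4 kg O₂/d.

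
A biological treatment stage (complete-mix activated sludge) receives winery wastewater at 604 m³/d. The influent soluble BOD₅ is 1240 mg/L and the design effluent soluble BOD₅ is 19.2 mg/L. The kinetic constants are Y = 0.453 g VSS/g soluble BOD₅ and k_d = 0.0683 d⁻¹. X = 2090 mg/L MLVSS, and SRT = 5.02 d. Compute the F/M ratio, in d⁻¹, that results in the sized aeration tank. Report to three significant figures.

Steady-state biomass mass balance: V·X·(1 + k_d·θ_c) = Y·Q·(S₀ − S)·θ_c, so V = 0.453 × 604 × (1240 − 19.2) × 5.02 / [2090 × (1 + 0.0683 × 5.02)] = 1.68×10^6 / 2807 = 597.5 m³.
F/M = Q·S₀ / (V·X) = 604 × 1240 / (597.5 × 2090) = 0.5998 g soluble BOD₅·(g VSS·d)⁻¹.

F/M ≈ 0.600 d⁻¹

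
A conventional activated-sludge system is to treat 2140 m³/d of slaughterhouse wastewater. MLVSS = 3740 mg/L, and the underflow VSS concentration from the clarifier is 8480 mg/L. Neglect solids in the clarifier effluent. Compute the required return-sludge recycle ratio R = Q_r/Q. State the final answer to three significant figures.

R ≈ 0.789

Solids balance on the clarifier gives (1+R)X = R·X_r, so R = X/(X_r − X) = 3740 / (8480 − 3740) = 0.7890.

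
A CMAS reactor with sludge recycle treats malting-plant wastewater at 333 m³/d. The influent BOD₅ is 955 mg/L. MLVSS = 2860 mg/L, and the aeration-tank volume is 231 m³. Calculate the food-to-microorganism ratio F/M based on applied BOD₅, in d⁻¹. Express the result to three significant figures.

F/M = Q·S₀ / (V·X) = 333 × 955 / (231.0 × 2860) = 0.4814 g BOD₅·(g VSS·d)⁻¹.

F/M ≈ 0.481 d⁻¹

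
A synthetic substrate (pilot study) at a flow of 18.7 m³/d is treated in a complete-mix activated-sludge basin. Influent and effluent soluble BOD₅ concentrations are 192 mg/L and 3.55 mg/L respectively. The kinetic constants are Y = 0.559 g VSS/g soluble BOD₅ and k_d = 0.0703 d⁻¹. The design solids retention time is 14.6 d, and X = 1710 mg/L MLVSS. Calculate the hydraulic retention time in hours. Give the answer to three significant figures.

Steady-state biomass mass balance: V·X·(1 + k_d·θ_c) = Y·Q·(S₀ − S)·θ_c, so V = 0.559 × 18.7 × (192 − 3.55) × 14.6 / [1710 × (1 + 0.0703 × 14.6)] = 2.88×10^4 / 3465 = 8.300 m³.
τ = V/Q = 8.300/18.7 = 0.4439 d, or 10.65 h.

τ ≈ 10.7 h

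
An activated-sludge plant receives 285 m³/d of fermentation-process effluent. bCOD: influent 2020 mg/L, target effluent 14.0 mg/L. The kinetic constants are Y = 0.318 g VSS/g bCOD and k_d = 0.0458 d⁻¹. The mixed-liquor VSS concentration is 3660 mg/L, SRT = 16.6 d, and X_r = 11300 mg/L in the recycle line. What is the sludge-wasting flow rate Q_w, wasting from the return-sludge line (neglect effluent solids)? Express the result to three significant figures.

Rearranging the biomass balance for a CMAS with decay, V = Y·Q·ΔS·θ_c / [X·(1+k_d θ_c)] = 0.318 × 285 × (2020 − 14.0) × 16.6 / [3660 × (1 + 0.0458 × 16.6)] = 3.02×10^6 / 6443 = 468.4 m³.
θ_c = V·X/(Q_w·X_r) when wasting from the recycle, so Q_w = V·X/(θ_c·X_r) = 468.4 × 3660 / (16.6 × 11300) = 9.140 m³/d.

Q_w ≈ 9.14 m³/d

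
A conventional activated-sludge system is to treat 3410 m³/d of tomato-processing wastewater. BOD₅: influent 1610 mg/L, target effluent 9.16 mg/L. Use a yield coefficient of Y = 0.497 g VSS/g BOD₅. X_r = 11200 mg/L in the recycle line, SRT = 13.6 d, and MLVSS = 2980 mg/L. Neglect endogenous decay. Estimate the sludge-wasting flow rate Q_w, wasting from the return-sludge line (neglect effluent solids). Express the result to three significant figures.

Q_w ≈ 242 m³/d

Biomass mass balance (decay neglected): V·X = Y·Q·(S₀ − S)·θ_c, so V = 0.497 × 3410 × (1610 − 9.16) × 13.6 / 2980 = 12382 m³.
Q_w = (V·X)/(θ_c X_r) = 12382 × 2980 / (13.6 × 11200) = 242.2 m³/d.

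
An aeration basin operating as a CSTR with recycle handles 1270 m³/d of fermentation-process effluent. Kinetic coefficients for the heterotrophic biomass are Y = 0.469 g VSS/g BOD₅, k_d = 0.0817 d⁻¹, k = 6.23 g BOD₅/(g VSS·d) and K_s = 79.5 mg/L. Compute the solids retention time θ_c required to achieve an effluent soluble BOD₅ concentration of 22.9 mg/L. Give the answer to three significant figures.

θ_c ≈ 1.75 d

From 1/θ_c = Y·k·S/(K_s + S) − k_d: Y·k·S/(K_s+S) = 0.469 × 6.23 × 22.9 / (79.5 + 22.9) = 0.6534 d⁻¹.
θ_c = 1/(μ − k_d) = 1/(0.6534 − 0.0817) = 1/0.5717 = 1.749 d.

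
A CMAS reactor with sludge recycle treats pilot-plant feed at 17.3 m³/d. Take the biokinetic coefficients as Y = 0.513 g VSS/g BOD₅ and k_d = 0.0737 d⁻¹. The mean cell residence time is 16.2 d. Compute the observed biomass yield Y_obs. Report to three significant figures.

Correct the yield for decay: Y_obs = Y/(1 + k_d θ_c) = 0.513 / (1 + 0.0737 × 16.2) = 0.513 / 2.194 = 0.2338.

Y_obs ≈ 0.234 g VSS/g BOD₅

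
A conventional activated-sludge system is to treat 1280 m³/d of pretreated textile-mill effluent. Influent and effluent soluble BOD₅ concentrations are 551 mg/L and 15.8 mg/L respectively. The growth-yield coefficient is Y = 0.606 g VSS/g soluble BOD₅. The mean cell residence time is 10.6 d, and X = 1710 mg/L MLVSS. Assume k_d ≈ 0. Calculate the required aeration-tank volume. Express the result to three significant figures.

Biomass mass balance (decay neglected): V·X = Y·Q·(S₀ − S)·θ_c, so V = 0.606 × 1280 × (551 − 15.8) × 10.6 / 1710 = 2573 m³.

V ≈ 2570 m³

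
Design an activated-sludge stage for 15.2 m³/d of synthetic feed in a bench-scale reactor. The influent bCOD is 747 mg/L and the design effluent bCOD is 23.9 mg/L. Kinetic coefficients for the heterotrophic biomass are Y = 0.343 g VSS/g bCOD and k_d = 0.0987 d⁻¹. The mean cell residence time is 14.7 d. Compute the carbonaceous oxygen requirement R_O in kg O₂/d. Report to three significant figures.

R_O ≈ 8.81 kg O₂/d

Correct the yield for decay: Y_obs = Y/(1 + k_d θ_c) = 0.343 / (1 + 0.0987 × 14.7) = 0.343 / 2.451 = 0.1399.
Substrate removed = Q·(S₀ − S) = 15.2 m³/d × (747 − 23.9) g/m³ = 1.1×10^4 g/d = 10.99 kg/d.
P_X = Y_obs·Q·(S₀ − S) = 0.1399 × 10.99 = 1.538 kg VSS/d.
Carbonaceous O₂ demand = substrate oxidised − cell-mass equivalent = 10.99 − 1.42 × 1.538 = 8.807 kg O₂/d.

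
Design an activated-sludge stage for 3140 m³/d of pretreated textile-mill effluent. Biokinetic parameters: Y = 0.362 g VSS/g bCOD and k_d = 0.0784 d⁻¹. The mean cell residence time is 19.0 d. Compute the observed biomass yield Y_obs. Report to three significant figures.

Y_obs ≈ 0.145 g VSS/g bCOD

Observed yield with endogenous decay: Y_obs = Y / (1 + k_d·θ_c) = 0.362 / (1 + 0.0784 × 19.0) = 0.362 / 2.490 = 0.1454 g VSS/g bCOD.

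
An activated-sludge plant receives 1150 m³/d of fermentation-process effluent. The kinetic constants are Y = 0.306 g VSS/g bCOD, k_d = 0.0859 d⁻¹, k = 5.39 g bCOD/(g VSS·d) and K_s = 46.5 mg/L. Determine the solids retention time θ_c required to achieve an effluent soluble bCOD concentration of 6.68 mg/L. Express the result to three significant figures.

From 1/θ_c = Y·k·S/(K_s + S) − k_d: Y·k·S/(K_s+S) = 0.306 × 5.39 × 6.68 / (46.5 + 6.68) = 0.2072 d⁻¹.
Then 1/θ_c = μ − k_d = 0.2072 − 0.0859 = 0.1213 d⁻¹, giving θ_c = 8.246 d.

θ_c ≈ 8.25 d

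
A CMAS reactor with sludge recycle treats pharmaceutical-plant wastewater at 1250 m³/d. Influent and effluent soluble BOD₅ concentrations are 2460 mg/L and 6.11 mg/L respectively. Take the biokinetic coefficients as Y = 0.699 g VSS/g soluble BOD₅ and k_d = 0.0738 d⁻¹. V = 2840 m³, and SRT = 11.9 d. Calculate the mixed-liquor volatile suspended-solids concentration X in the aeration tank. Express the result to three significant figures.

X ≈ 4780 mg/L

From V·X·(1 + k_d·θ_c) = Y·Q·(S₀ − S)·θ_c: X = 0.699 × 1250 × (2460 − 6.11) × 11.9 / [2840 × (1 + 0.0738 × 11.9)] = 4783 mg/L.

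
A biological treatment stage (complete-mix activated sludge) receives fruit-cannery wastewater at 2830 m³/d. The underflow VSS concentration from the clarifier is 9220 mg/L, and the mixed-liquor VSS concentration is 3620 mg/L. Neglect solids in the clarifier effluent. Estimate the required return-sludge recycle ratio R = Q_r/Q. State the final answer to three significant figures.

R = Q_r/Q = X/(X_r − X) = 3620 / (9220 − 3620) = 0.6464.

R ≈ 0.646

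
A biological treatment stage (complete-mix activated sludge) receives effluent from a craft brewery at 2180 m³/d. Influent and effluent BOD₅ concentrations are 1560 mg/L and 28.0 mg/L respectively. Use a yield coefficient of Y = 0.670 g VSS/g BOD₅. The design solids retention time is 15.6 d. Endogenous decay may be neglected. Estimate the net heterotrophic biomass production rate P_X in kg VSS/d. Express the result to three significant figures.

P_X ≈ 2240 kg VSS/d

With endogenous decay neglected, the observed yield equals the true yield: Y_obs = Y = 0.670 g VSS/g BOD₅.
Q·(S₀ − S) = 2180 × (1560 − 28.0) × 10⁻³ = 3340 kg/d removed.
Biomass produced: P_X = Y_obs·Q·ΔS = 0.6700 × 3340 ≈ 2238 kg VSS/d.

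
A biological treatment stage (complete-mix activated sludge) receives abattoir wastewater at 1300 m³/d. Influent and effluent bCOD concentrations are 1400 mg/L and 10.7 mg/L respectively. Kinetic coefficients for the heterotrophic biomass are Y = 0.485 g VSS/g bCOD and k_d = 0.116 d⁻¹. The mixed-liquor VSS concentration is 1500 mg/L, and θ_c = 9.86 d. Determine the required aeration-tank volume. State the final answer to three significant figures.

V ≈ 2690 m³

From the SRT design equation V = Y Q (S₀−S) θ_c / [X (1 + k_d θ_c)] = 0.485 × 1300 × (1400 − 10.7) × 9.86 / [1500 × (1 + 0.116 × 9.86)] = 8.64×10^6 / 3216 = 2686 m³.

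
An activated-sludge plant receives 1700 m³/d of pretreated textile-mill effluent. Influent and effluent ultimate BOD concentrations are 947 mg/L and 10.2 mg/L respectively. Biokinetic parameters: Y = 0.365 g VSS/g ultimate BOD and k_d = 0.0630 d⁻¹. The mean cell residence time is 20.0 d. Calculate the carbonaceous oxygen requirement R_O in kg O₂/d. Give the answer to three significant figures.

R_O ≈ 1230 kg O₂/d

Y_obs = Y / (1 + k_d θ_c) = 0.365 / (1 + 0.0630 × 20.0) = 0.365 / 2.260 = 0.1615.
Q·(S₀ − S) = 1700 × (947 − 10.2) × 10⁻³ = 1593 kg/d removed.
Net sludge production P_X = 0.1615 × 1593 = 257.2 kg VSS/d.
Carbonaceous O₂ demand = substrate oxidised − cell-mass equivalent = 1593 − 1.42 × 257.2 = 1227 kg O₂/d.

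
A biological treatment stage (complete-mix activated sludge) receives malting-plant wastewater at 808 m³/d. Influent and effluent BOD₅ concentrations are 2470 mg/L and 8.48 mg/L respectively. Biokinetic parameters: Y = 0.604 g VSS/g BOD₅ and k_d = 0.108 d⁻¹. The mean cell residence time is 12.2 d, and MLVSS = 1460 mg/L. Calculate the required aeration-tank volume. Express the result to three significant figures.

V ≈ 4330 m³

Steady-state biomass mass balance: V·X·(1 + k_d·θ_c) = Y·Q·(S₀ − S)·θ_c, so V = 0.604 × 808 × (2470 − 8.48) × 12.2 / [1460 × (1 + 0.108 × 12.2)] = 1.47×10^7 / 3384 = 4331 m³.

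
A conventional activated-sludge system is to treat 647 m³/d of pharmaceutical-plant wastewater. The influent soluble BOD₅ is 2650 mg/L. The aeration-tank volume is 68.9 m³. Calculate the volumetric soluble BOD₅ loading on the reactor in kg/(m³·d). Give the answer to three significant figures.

Volumetric loading L_v = Q·S₀ / V = 647 × 2650 g/m³ / 68.90 m³ = 24885 g/(m³·d) = 24.88 kg soluble BOD₅/(m³·d).

L_v ≈ 24.9 kg soluble BOD₅/(m³·d)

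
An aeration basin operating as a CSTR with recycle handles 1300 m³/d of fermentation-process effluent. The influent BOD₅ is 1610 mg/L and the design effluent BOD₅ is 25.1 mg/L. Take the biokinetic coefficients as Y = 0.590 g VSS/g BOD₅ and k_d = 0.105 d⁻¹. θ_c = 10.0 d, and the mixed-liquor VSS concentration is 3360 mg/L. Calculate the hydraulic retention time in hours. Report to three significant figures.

τ ≈ 32.6 h

Steady-state biomass mass balance: V·X·(1 + k_d·θ_c) = Y·Q·(S₀ − S)·θ_c, so V = 0.590 × 1300 × (1610 − 25.1) × 10.0 / [3360 × (1 + 0.105 × 10.0)] = 1.22×10^7 / 6888 = 1765 m³.
τ = V/Q = 1765/1300 = 1.358 d, or 32.58 h.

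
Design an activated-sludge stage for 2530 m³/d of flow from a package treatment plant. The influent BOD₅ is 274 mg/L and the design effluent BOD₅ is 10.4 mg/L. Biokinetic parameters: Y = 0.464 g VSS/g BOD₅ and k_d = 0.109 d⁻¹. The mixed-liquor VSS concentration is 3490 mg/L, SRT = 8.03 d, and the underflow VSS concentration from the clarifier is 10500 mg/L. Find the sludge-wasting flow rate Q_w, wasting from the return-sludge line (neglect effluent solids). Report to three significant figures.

From the SRT design equation V = Y Q (S₀−S) θ_c / [X (1 + k_d θ_c)] = 0.464 × 2530 × (274 − 10.4) × 8.03 / [3490 × (1 + 0.109 × 8.03)] = 2.48×10^6 / 6545 = 379.7 m³.
θ_c = V·X/(Q_w·X_r) when wasting from the recycle, so Q_w = V·X/(θ_c·X_r) = 379.7 × 3490 / (8.03 × 10500) = 15.72 m³/d.

Q_w ≈ 15.7 m³/d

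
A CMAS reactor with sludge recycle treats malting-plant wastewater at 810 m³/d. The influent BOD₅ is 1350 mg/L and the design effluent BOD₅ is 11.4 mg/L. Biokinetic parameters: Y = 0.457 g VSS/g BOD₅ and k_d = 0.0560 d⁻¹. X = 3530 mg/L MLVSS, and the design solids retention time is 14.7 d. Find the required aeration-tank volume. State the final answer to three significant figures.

V ≈ 1130 m³

Rearranging the biomass balance for a CMAS with decay, V = Y·Q·ΔS·θ_c / [X·(1+k_d θ_c)] = 0.457 × 810 × (1350 − 11.4) × 14.7 / [3530 × (1 + 0.0560 × 14.7)] = 7.28×10^6 / 6436 = 1132 m³.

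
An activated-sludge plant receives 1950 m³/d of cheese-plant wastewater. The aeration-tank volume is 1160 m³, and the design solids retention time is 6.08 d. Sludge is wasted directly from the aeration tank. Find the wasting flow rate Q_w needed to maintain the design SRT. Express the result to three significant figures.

For wasting at MLVSS concentration, Q_w = V/θ_c = 1160/6.08 = 190.8 m³/d.

Q_w ≈ 191 m³/d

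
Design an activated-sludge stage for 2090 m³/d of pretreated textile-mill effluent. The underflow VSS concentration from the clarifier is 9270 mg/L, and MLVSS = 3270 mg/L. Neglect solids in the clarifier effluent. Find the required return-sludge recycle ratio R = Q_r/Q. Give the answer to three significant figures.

R ≈ 0.545

Solids balance on the clarifier gives (1+R)X = R·X_r, so R = X/(X_r − X) = 3270 / (9270 − 3270) = 0.5450.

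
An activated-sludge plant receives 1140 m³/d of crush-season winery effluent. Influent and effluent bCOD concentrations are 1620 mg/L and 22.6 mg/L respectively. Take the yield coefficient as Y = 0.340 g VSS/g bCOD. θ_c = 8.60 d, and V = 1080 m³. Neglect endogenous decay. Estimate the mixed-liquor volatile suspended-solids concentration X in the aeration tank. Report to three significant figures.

From V·X = Y·Q·(S₀ − S)·θ_c (decay neglected): X = 0.340 × 1140 × (1620 − 22.6) × 8.60 / 1080 = 4930 mg/L.

X ≈ 4930 mg/L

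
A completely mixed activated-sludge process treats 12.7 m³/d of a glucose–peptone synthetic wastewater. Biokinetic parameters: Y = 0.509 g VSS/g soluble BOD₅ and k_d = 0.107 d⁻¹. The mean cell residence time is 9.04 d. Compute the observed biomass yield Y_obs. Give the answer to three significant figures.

Observed yield with endogenous decay: Y_obs = Y / (1 + k_d·θ_c) = 0.509 / (1 + 0.107 × 9.04) = 0.509 / 1.967 = 0.2587 g VSS/g soluble BOD₅.

Y_obs ≈ 0.259 g VSS/g soluble BOD₅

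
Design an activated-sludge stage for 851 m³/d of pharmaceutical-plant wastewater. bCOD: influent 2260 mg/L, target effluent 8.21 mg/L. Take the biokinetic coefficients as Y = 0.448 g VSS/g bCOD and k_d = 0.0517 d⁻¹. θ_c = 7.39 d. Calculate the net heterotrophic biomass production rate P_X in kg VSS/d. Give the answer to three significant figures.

P_X ≈ 621 kg VSS/d

The observed yield is Y_obs = Y/(1 + k_d·θ_c) = 0.448 / (1 + 0.0517 × 7.39) = 0.448 / 1.382 = 0.3242 g VSS per g bCOD removed.
Substrate removed = Q·(S₀ − S) = 851 m³/d × (2260 − 8.21) g/m³ = 1.92×10^6 g/d = 1916 kg/d.
P_X = Y_obs · Q(S₀ − S) = 0.3242 × 1916 = 621.2 kg VSS/d.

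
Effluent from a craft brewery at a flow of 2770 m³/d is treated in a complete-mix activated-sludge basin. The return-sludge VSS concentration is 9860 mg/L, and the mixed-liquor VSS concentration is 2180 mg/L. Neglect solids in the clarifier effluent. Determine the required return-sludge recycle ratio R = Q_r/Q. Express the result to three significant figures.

Mass balance around the secondary clarifier (neglecting effluent solids): R = X / (X_r − X) = 2180 / (9860 − 2180) = 0.2839.

R ≈ 0.284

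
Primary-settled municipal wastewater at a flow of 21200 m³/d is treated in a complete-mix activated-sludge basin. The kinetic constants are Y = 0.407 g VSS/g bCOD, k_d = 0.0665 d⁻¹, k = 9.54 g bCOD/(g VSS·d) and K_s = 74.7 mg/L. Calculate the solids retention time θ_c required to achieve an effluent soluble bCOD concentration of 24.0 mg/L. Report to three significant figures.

At the target effluent, Y k S/(K_s+S) = 0.407×9.54×24.0/98.70 = 0.9441 d⁻¹.
Then 1/θ_c = μ − k_d = 0.9441 − 0.0665 = 0.8776 d⁻¹, giving θ_c = 1.139 d.

θ_c ≈ 1.14 d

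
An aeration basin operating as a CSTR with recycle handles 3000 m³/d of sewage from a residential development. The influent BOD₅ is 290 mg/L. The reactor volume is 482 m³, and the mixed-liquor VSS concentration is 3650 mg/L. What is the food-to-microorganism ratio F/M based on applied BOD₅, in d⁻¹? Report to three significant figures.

F/M ≈ 0.495 d⁻¹

F/M = applied load / biomass = Q·S₀/(V·X) = 3000 × 290 / (482.0 × 3650) = 0.4945 d⁻¹.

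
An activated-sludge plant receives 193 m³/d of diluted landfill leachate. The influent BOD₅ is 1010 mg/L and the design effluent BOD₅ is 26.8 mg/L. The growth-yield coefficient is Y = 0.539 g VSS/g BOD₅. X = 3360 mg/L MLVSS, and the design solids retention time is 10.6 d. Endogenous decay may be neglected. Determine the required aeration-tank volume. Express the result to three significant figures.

V ≈ 323 m³

V·X = Y·Q·ΔS·θ_c gives V = 0.539 × 193 × (1010 − 26.8) × 10.6 / 3360 = 322.7 m³.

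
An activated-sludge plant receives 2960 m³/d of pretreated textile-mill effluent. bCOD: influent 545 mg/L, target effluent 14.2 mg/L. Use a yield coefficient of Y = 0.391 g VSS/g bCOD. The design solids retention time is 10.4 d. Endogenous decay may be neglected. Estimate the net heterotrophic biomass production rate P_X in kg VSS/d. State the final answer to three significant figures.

P_X ≈ 614 kg VSS/d

No decay correction is needed, so Y_obs = Y = 0.391.
Substrate removed = Q·(S₀ − S) = 2960 m³/d × (545 − 14.2) g/m³ = 1.57×10^6 g/d = 1571 kg/d.
So the net sludge growth is P_X = 0.3910 × 1571 = 614.3 kg VSS/d.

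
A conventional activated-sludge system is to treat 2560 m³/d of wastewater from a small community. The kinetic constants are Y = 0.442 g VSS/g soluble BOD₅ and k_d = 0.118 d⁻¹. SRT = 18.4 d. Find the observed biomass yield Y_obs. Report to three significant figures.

Y_obs ≈ 0.139 g VSS/g soluble BOD₅

Correct the yield for decay: Y_obs = Y/(1 + k_d θ_c) = 0.442 / (1 + 0.118 × 18.4) = 0.442 / 3.171 = 0.1394.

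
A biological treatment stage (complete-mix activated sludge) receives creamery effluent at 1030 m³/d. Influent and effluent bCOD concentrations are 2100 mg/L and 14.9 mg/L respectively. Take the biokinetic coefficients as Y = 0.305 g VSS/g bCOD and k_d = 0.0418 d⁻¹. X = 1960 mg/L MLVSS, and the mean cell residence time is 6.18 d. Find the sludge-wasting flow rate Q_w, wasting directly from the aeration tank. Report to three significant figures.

From the SRT design equation V = Y Q (S₀−S) θ_c / [X (1 + k_d θ_c)] = 0.305 × 1030 × (2100 − 14.9) × 6.18 / [1960 × (1 + 0.0418 × 6.18)] = 4.05×10^6 / 2466 = 1641 m³.
Wasting from the aeration tank: Q_w = V / θ_c = 1641 / 6.18 = 265.6 m³/d.

Q_w ≈ 266 m³/d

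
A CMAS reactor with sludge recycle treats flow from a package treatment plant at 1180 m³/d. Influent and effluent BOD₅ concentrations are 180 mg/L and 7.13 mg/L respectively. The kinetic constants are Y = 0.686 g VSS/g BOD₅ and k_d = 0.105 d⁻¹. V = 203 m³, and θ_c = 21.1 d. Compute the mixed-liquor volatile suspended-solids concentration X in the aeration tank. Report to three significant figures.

X ≈ 4520 mg/L

From V·X·(1 + k_d·θ_c) = Y·Q·(S₀ − S)·θ_c: X = 0.686 × 1180 × (180 − 7.13) × 21.1 / [203 × (1 + 0.105 × 21.1)] = 4523 mg/L.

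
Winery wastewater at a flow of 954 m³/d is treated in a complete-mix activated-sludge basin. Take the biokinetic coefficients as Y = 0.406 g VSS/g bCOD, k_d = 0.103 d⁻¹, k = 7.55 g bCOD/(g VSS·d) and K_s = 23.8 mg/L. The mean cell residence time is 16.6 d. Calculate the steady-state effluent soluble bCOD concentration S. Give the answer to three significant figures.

Effluent substrate depends only on kinetics and SRT: S = K_s(1 + k_d θ_c) / [θ_c(Yk − k_d) − 1] = 23.8 × (1 + 0.103 × 16.6) / [16.6 × (0.406 × 7.55 − 0.103) − 1] = 64.49 / 48.17 = 1.339 mg/L.

S ≈ 1.34 mg/L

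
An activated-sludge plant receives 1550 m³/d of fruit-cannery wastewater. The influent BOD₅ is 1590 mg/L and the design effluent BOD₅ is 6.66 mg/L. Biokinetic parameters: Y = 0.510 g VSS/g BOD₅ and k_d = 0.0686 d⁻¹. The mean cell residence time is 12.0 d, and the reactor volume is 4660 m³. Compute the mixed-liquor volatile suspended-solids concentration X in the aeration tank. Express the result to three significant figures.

X ≈ 1770 mg/L

Solving the biomass balance for X: X = Y Q (S₀−S) θ_c / [V (1+k_d θ_c)] = 0.510 × 1550 × (1590 − 6.66) × 12.0 / [4660 × (1 + 0.0686 × 12.0)] = 1768 mg/L.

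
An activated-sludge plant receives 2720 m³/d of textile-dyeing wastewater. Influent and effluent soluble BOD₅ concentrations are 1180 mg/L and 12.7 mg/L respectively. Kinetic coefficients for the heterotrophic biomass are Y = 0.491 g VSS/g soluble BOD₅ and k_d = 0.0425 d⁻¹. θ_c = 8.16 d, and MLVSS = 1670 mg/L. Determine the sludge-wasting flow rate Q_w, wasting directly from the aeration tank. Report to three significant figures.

Rearranging the biomass balance for a CMAS with decay, V = Y·Q·ΔS·θ_c / [X·(1+k_d θ_c)] = 0.491 × 2720 × (1180 − 12.7) × 8.16 / [1670 × (1 + 0.0425 × 8.16)] = 1.27×10^7 / 2249 = 5656 m³.
For wasting at MLVSS concentration, Q_w = V/θ_c = 5656/8.16 = 693.1 m³/d.

Q_w ≈ 693 m³/d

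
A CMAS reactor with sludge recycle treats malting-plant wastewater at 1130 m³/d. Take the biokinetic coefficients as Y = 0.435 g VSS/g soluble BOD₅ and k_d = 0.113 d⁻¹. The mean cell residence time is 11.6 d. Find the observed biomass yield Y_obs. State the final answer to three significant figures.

Y_obs ≈ 0.188 g VSS/g soluble BOD₅

The observed yield is Y_obs = Y/(1 + k_d·θ_c) = 0.435 / (1 + 0.113 × 11.6) = 0.435 / 2.311 = 0.1882 g VSS per g soluble BOD₅ removed.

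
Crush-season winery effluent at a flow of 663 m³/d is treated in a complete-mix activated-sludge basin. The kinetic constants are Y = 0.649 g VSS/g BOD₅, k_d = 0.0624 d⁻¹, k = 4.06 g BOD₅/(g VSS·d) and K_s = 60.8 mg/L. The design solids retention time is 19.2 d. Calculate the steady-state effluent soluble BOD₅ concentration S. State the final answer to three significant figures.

For a completely mixed reactor with recycle the Lawrence–McCarty relation gives S = K_s·(1 + k_d·θ_c) / [θ_c·(Y·k − k_d) − 1] = 60.8 × (1 + 0.0624 × 19.2) / [19.2 × (0.649 × 4.06 − 0.0624) − 1] = 133.6 / 48.39 = 2.762 mg/L.

S ≈ 2.76 mg/L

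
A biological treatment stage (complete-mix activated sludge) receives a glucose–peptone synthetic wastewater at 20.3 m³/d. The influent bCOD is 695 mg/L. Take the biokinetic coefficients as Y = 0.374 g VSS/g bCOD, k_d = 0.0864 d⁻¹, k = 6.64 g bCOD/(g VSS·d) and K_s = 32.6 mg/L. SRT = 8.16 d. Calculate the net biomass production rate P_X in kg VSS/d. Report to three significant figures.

P_X ≈ 3.08 kg VSS/d

Effluent substrate depends only on kinetics and SRT: S = K_s(1 + k_d θ_c) / [θ_c(Yk − k_d) − 1] = 32.6 × (1 + 0.0864 × 8.16) / [8.16 × (0.374 × 6.64 − 0.0864) − 1] = 55.58 / 18.56 = 2.995 mg/L.
Observed yield with endogenous decay: Y_obs = Y / (1 + k_d·θ_c) = 0.374 / (1 + 0.0864 × 8.16) = 0.374 / 1.705 = 0.2194 g VSS/g bCOD.
Substrate removed = Q·(S₀ − S) = 20.3 m³/d × (695 − 2.99) g/m³ = 1.4×10^4 g/d = 14.05 kg/d.
Biomass produced: P_X = Y_obs·Q·ΔS = 0.2194 × 14.05 ≈ 3.081 kg VSS/d.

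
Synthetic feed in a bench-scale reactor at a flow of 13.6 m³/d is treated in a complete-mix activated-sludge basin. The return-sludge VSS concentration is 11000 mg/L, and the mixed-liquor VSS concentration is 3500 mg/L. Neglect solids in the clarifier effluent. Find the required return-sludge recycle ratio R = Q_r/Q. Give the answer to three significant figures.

R ≈ 0.467

Mass balance around the secondary clarifier (neglecting effluent solids): R = X / (X_r − X) = 3500 / (11000 − 3500) = 0.4667.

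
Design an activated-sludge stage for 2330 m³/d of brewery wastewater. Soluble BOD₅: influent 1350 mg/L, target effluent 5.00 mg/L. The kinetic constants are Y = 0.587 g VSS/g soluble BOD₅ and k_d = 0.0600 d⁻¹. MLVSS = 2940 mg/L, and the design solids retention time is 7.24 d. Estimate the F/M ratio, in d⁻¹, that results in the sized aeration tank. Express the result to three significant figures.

From the SRT design equation V = Y Q (S₀−S) θ_c / [X (1 + k_d θ_c)] = 0.587 × 2330 × (1350 − 5.00) × 7.24 / [2940 × (1 + 0.0600 × 7.24)] = 1.33×10^7 / 4217 = 3158 m³.
Food-to-microorganism ratio F/M = Q S₀ / (V X) = 2330 × 1350 / (3158 × 2940) = 0.3388 d⁻¹.

F/M ≈ 0.339 d⁻¹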